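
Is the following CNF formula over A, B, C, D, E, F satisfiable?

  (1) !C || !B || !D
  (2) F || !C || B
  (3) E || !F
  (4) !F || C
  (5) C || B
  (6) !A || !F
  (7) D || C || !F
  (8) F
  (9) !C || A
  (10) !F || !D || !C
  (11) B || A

No, unsatisfiable

The clause (F) is unit, so F = true.
The clause (E) is unit, so E = true.
The clause (C) is unit, so C = true.
The clause (!A) is unit, so A = false.
That conflicts with the unit clause (A).
No assignment satisfies every clause.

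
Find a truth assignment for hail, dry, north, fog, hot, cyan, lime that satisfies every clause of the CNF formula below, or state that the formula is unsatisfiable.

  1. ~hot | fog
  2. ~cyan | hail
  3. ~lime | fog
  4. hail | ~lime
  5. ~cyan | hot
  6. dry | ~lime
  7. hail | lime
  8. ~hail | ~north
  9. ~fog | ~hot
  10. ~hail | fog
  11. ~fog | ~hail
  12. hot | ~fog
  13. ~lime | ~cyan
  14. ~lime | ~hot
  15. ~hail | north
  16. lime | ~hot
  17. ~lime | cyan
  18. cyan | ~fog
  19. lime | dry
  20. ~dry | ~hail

UNSATISFIABLE

Case hot = 0:
From the singleton clause (~cyan), cyan = 0.
From the singleton clause (~fog), fog = 0.
From the singleton clause (~lime), lime = 0.
From the singleton clause (hail), hail = 1.
Now (~hail) is unsatisfied and unit — conflict.
That branch fails; take hot = 1 instead.
From the singleton clause (fog), fog = 1.
Now (~fog) is unsatisfied and unit — conflict.
Both values of hot lead to a conflict.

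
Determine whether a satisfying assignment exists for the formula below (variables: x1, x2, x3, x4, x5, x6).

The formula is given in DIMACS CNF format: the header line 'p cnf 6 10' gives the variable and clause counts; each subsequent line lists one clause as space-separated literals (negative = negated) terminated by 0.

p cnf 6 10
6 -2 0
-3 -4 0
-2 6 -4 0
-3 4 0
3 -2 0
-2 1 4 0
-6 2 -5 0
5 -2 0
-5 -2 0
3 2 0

Branch on x6: set x6 = True.
Branch on x3: set x3 = False.
Unit clause (¬x2) forces x2 = False.
Now (x2) is unsatisfied and unit — conflict.
Undo x3 and try x3 = True.
Unit clause (¬x4) forces x4 = False.
Now (x4) is unsatisfied and unit — conflict.
Neither x3 = True nor x3 = False works.
Undo x6 and try x6 = False.
Unit clause (¬x2) forces x2 = False.
Unit clause (x3) forces x3 = True.
Unit clause (¬x4) forces x4 = False.
Now (x4) is unsatisfied and unit — conflict.
Neither x6 = True nor x6 = False works.
No assignment satisfies every clause.

No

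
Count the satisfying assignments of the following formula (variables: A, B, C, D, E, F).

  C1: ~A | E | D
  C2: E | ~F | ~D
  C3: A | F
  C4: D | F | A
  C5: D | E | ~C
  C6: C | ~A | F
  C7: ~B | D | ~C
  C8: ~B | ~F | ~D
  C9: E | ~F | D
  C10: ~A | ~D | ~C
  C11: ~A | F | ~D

There are 2^6 = 64 truth assignments over (A, B, C, D, E, F).
Split on B. With B = 1, the clauses containing B are satisfied and ~B drops from the rest; 2 of the 2^5 = 32 assignments to the other variables satisfy what remains.
With B = 0, by the same count on the reduced clause set, 8 assignments work.
(One model: A=F, B=F, C=F, D=F, E=T, F=T.)
Total: 2 + 8 = 10.

10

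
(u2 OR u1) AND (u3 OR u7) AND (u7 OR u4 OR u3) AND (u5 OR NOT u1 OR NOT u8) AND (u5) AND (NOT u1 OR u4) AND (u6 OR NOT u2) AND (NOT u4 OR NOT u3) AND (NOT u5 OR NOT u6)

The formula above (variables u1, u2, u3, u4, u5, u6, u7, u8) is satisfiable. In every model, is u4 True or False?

True

Suppose u4 = false.
From the singleton clause (u5), u5 = true.
From the singleton clause (NOT u1), u1 = false.
From the singleton clause (u2), u2 = true.
From the singleton clause (u6), u6 = true.
Now (NOT u6) is unsatisfied and unit — conflict.
So every satisfying assignment has u4 = True.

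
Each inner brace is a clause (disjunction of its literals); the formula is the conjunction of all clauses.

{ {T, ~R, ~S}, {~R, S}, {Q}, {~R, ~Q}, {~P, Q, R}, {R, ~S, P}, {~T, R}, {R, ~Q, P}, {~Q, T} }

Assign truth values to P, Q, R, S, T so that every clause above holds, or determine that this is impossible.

UNSATISFIABLE

(Q) alone gives Q = 1.
(~R) alone gives R = 0.
(~T) alone gives T = 0.
But (T) is also a unit clause — contradiction.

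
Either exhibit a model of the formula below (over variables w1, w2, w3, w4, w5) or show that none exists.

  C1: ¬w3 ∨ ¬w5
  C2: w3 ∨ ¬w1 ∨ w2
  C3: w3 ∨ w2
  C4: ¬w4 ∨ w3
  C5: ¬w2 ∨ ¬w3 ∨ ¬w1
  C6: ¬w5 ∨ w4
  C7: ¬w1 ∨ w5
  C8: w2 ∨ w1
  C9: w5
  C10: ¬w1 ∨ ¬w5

UNSATISFIABLE

(w5) alone gives w5 = True.
(¬w3) alone gives w3 = False.
(w2) alone gives w2 = True.
(¬w4) alone gives w4 = False.
That conflicts with the unit clause (w4).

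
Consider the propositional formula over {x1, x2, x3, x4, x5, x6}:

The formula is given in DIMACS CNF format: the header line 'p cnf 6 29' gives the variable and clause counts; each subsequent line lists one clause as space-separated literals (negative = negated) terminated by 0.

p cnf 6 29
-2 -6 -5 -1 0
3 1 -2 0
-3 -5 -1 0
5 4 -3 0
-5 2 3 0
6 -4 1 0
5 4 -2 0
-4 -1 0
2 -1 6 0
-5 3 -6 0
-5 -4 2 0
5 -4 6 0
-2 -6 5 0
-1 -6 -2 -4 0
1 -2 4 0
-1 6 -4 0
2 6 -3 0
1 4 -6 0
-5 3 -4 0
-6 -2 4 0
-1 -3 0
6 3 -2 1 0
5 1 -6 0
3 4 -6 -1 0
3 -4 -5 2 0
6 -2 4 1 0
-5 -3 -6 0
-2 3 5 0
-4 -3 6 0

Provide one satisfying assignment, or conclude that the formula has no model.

x1: False,  x2: False,  x3: False,  x4: False,  x5: False,  x6: False

Suppose x4 = False.
Suppose x5 = False.
The clause (¬x3) is unit, so x3 = False.
The clause (¬x2) is unit, so x2 = False.
Suppose x1 = False.
The clause (¬x6) is unit, so x6 = False.
Every clause now holds.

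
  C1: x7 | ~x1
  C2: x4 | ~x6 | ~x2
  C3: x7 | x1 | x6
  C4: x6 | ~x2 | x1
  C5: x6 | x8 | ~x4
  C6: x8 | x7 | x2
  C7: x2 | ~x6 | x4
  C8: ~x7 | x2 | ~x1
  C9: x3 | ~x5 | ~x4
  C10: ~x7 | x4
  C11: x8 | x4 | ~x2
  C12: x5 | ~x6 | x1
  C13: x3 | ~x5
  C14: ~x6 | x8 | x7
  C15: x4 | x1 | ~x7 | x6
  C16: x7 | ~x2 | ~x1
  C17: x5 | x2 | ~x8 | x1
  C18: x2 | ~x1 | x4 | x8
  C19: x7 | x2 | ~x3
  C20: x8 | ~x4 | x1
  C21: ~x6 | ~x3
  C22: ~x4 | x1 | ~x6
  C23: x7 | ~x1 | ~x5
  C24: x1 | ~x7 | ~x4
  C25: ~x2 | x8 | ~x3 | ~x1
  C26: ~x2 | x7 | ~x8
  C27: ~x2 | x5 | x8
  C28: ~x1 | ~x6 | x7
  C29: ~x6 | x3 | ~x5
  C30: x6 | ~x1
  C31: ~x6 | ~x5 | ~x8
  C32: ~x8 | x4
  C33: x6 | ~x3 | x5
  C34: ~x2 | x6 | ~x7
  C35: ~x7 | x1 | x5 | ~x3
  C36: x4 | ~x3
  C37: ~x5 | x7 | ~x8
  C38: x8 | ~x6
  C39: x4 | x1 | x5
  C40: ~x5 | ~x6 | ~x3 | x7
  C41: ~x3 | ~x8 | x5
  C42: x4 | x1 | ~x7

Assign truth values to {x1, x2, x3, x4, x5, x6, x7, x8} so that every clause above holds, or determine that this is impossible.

Case x7 = 1:
From the singleton clause (x4), x4 = 1.
From the singleton clause (x1), x1 = 1.
From the singleton clause (x2), x2 = 1.
From the singleton clause (x6), x6 = 1.
From the singleton clause (~x3), x3 = 0.
From the singleton clause (~x5), x5 = 0.
From the singleton clause (x8), x8 = 1.
This assignment satisfies each clause.

x1 ↦ 1; x2 ↦ 1; x3 ↦ 0; x4 ↦ 1; x5 ↦ 0; x6 ↦ 1; x7 ↦ 1; x8 ↦ 1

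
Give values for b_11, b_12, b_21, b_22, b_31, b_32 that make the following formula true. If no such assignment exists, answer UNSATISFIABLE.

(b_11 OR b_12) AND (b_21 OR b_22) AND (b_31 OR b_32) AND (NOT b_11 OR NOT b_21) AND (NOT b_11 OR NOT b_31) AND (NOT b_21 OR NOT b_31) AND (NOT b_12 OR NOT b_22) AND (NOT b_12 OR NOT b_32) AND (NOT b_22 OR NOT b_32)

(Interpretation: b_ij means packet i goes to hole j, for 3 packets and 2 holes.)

Suppose b_11 = true.
The clause (NOT b_21) is unit, so b_21 = false.
The clause (b_22) is unit, so b_22 = true.
The clause (NOT b_31) is unit, so b_31 = false.
The clause (b_32) is unit, so b_32 = true.
That conflicts with the unit clause (NOT b_32).
Backtrack on b_11: now try b_11 = false.
The clause (b_12) is unit, so b_12 = true.
The clause (NOT b_22) is unit, so b_22 = false.
The clause (b_21) is unit, so b_21 = true.
The clause (NOT b_31) is unit, so b_31 = false.
The clause (b_32) is unit, so b_32 = true.
That conflicts with the unit clause (NOT b_32).
Both values of b_11 lead to a conflict.

UNSATISFIABLE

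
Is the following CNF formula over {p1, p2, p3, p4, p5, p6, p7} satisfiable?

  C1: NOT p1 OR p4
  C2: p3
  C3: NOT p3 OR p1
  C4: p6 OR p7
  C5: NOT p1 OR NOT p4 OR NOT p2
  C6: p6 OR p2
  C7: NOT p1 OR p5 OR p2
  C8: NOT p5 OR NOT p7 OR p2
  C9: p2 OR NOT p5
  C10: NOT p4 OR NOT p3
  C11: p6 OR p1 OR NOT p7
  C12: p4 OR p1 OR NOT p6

No

Unit clause (p3) forces p3 = true.
Unit clause (p1) forces p1 = true.
Unit clause (p4) forces p4 = true.
But (NOT p4) is also a unit clause — contradiction.
No assignment satisfies every clause.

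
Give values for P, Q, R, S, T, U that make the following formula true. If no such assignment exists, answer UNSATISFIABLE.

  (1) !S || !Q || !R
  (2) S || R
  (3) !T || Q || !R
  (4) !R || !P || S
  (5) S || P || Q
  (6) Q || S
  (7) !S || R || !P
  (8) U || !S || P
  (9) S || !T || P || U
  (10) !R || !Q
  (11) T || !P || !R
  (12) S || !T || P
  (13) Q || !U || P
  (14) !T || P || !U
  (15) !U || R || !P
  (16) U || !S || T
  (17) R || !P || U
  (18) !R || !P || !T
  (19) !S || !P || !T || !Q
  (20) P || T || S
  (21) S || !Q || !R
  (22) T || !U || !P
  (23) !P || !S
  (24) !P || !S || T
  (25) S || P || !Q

Case S = true:
From the singleton clause (!P), P = false.
From the singleton clause (U), U = true.
From the singleton clause (Q), Q = true.
From the singleton clause (!R), R = false.
From the singleton clause (!T), T = false.
Every clause now holds.

P=false; Q=true; R=false; S=true; T=false; U=true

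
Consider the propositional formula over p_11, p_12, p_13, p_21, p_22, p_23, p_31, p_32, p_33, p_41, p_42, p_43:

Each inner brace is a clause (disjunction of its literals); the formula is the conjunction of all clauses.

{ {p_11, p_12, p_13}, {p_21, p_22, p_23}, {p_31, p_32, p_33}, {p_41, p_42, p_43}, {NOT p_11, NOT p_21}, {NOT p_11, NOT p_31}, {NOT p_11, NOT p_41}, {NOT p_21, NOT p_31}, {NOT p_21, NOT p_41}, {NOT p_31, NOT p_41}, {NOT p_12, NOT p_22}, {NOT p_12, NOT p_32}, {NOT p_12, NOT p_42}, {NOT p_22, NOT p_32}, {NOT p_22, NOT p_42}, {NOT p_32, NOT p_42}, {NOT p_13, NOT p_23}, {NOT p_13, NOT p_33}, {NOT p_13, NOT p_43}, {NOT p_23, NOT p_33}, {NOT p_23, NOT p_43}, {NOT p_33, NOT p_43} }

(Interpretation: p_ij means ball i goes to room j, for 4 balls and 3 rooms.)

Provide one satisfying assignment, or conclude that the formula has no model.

UNSATISFIABLE

Try p_11 = false.
Try p_12 = true.
The clause (NOT p_22) is unit, so p_22 = false.
The clause (NOT p_32) is unit, so p_32 = false.
The clause (NOT p_42) is unit, so p_42 = false.
Try p_21 = true.
The clause (NOT p_31) is unit, so p_31 = false.
The clause (p_33) is unit, so p_33 = true.
The clause (NOT p_41) is unit, so p_41 = false.
The clause (p_43) is unit, so p_43 = true.
Now (NOT p_43) is unsatisfied and unit — conflict.
That branch fails; take p_21 = false instead.
The clause (p_23) is unit, so p_23 = true.
The clause (NOT p_13) is unit, so p_13 = false.
The clause (NOT p_33) is unit, so p_33 = false.
The clause (p_31) is unit, so p_31 = true.
The clause (NOT p_41) is unit, so p_41 = false.
The clause (p_43) is unit, so p_43 = true.
Now (NOT p_43) is unsatisfied and unit — conflict.
Both values of p_21 lead to a conflict.
That branch fails; take p_12 = false instead.
The clause (p_13) is unit, so p_13 = true.
The clause (NOT p_23) is unit, so p_23 = false.
The clause (NOT p_33) is unit, so p_33 = false.
The clause (NOT p_43) is unit, so p_43 = false.
Try p_21 = true.
The clause (NOT p_31) is unit, so p_31 = false.
The clause (p_32) is unit, so p_32 = true.
The clause (NOT p_41) is unit, so p_41 = false.
The clause (p_42) is unit, so p_42 = true.
Now (NOT p_42) is unsatisfied and unit — conflict.
That branch fails; take p_21 = false instead.
The clause (p_22) is unit, so p_22 = true.
The clause (NOT p_32) is unit, so p_32 = false.
The clause (p_31) is unit, so p_31 = true.
The clause (NOT p_41) is unit, so p_41 = false.
The clause (p_42) is unit, so p_42 = true.
Now (NOT p_42) is unsatisfied and unit — conflict.
Both values of p_21 lead to a conflict.
Both values of p_12 lead to a conflict.
That branch fails; take p_11 = true instead.
The clause (NOT p_21) is unit, so p_21 = false.
The clause (NOT p_31) is unit, so p_31 = false.
The clause (NOT p_41) is unit, so p_41 = false.
Try p_22 = true.
The clause (NOT p_12) is unit, so p_12 = false.
The clause (NOT p_32) is unit, so p_32 = false.
The clause (p_33) is unit, so p_33 = true.
The clause (NOT p_42) is unit, so p_42 = false.
The clause (p_43) is unit, so p_43 = true.
Now (NOT p_43) is unsatisfied and unit — conflict.
That branch fails; take p_22 = false instead.
The clause (p_23) is unit, so p_23 = true.
The clause (NOT p_13) is unit, so p_13 = false.
The clause (NOT p_33) is unit, so p_33 = false.
The clause (p_32) is unit, so p_32 = true.
The clause (NOT p_12) is unit, so p_12 = false.
The clause (NOT p_42) is unit, so p_42 = false.
The clause (p_43) is unit, so p_43 = true.
Now (NOT p_43) is unsatisfied and unit — conflict.
Both values of p_22 lead to a conflict.
Both values of p_11 lead to a conflict.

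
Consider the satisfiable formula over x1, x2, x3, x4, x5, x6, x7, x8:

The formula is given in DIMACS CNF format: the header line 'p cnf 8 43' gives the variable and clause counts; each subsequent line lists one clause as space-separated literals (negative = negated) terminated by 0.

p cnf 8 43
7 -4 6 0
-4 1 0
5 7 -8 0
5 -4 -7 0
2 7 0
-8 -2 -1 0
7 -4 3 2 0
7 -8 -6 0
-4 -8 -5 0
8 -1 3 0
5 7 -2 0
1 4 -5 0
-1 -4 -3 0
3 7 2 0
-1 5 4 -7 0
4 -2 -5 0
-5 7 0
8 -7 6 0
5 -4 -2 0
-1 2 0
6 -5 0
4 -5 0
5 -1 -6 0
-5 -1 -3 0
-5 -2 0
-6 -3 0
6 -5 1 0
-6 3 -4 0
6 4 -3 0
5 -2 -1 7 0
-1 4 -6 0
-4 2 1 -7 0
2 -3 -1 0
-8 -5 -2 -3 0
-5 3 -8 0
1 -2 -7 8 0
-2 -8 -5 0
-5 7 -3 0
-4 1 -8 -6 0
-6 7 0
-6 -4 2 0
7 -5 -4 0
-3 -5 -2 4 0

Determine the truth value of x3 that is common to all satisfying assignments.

False

Suppose x3 = True.
The clause (¬x6) is unit, so x6 = False.
The clause (¬x5) is unit, so x5 = False.
The clause (x4) is unit, so x4 = True.
The clause (x7) is unit, so x7 = True.
Now (¬x7) is unsatisfied and unit — conflict.
So every satisfying assignment has x3 = False.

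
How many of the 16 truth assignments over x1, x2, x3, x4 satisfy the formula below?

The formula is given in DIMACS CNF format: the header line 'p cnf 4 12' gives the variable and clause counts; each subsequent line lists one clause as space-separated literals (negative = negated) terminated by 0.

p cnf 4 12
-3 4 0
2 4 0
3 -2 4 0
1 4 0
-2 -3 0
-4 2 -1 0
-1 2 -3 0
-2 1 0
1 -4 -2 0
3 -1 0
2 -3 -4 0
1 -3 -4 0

There are 2^4 = 16 truth assignments over (x1, x2, x3, x4).
Check each against the 12 clauses (columns in the order x1, x2, x3, x4):
  F F F F  ✗ fails (x2 ∨ x4)
  F F F T  ✓ satisfies all
  F F T F  ✗ fails (¬x3 ∨ x4)
  F F T T  ✗ fails (x2 ∨ ¬x3 ∨ ¬x4)
  F T F F  ✗ fails (x3 ∨ ¬x2 ∨ x4)
  F T F T  ✗ fails (¬x2 ∨ x1)
  F T T F  ✗ fails (¬x3 ∨ x4)
  F T T T  ✗ fails (¬x2 ∨ ¬x3)
  T F F F  ✗ fails (x2 ∨ x4)
  T F F T  ✗ fails (¬x4 ∨ x2 ∨ ¬x1)
  T F T F  ✗ fails (¬x3 ∨ x4)
  T F T T  ✗ fails (¬x4 ∨ x2 ∨ ¬x1)
  T T F F  ✗ fails (x3 ∨ ¬x2 ∨ x4)
  T T F T  ✗ fails (x3 ∨ ¬x1)
  T T T F  ✗ fails (¬x3 ∨ x4)
  T T T T  ✗ fails (¬x2 ∨ ¬x3)
1 of the 16 rows is a model.

1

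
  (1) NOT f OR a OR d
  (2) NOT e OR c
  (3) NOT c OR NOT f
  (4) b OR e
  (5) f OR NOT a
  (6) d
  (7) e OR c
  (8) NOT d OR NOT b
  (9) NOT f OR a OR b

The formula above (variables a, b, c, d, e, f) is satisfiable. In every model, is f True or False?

Suppose f = true.
Unit clause (NOT c) forces c = false.
Unit clause (NOT e) forces e = false.
Now (e) is unsatisfied and unit — conflict.
So every satisfying assignment has f = False.

False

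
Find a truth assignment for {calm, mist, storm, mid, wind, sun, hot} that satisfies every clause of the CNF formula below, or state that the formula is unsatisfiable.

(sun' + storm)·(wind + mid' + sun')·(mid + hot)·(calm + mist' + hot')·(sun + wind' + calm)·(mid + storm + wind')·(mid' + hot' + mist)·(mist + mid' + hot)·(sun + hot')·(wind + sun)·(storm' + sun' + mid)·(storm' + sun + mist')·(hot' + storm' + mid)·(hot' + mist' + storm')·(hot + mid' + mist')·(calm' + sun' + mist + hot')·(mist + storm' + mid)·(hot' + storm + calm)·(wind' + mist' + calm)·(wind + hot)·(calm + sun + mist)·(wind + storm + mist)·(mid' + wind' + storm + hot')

Case sun = 0:
From the singleton clause (hot'), hot = 0.
From the singleton clause (mid), mid = 1.
From the singleton clause (mist), mist = 1.
But (mist') is also a unit clause — contradiction.
So sun must be the other value — set sun = 1.
From the singleton clause (storm), storm = 1.
From the singleton clause (mid), mid = 1.
From the singleton clause (wind), wind = 1.
Case hot = 0:
From the singleton clause (mist), mist = 1.
But (mist') is also a unit clause — contradiction.
So hot must be the other value — set hot = 1.
From the singleton clause (mist), mist = 1.
But (mist') is also a unit clause — contradiction.
Either choice for hot ends in contradiction.
Either choice for sun ends in contradiction.

UNSATISFIABLE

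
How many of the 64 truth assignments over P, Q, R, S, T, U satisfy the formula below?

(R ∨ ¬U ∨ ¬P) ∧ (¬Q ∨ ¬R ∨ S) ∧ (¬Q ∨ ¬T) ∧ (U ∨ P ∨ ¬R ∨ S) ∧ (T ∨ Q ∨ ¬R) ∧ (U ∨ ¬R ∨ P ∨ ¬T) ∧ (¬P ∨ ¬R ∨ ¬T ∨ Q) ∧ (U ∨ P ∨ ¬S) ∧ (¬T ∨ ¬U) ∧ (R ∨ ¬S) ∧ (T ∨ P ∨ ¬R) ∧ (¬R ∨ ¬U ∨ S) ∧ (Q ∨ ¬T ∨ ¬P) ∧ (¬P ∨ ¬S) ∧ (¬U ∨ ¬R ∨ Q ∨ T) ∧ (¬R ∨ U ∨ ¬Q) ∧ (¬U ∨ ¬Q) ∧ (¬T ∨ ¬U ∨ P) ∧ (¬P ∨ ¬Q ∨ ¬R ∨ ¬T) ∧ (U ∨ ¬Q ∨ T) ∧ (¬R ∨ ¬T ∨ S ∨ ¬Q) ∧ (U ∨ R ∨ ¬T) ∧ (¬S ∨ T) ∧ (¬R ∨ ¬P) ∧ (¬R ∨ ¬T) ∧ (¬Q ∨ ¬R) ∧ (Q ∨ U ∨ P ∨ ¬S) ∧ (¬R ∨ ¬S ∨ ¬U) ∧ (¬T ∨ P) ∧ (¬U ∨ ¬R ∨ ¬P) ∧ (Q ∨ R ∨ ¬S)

3

There are 2^6 = 64 truth assignments over (P, Q, R, S, T, U).
Split on R. With R = True, the clauses containing R are satisfied and ¬R drops from the rest; 0 of the 2^5 = 32 assignments to the other variables satisfy what remains.
With R = False, by the same count on the reduced clause set, 3 assignments work.
Total: 0 + 3 = 3.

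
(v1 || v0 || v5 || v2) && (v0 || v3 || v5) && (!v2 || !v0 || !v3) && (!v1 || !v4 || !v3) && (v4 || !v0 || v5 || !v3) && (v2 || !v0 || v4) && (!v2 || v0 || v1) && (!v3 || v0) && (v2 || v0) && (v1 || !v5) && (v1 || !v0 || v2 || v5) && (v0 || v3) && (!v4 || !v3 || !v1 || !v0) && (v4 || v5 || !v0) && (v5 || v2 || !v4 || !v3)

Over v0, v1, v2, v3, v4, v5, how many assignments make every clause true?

There are 2^6 = 64 truth assignments over (v0, v1, v2, v3, v4, v5).
Split on v4. With v4 = true, the clauses containing v4 are satisfied and !v4 drops from the rest; 5 of the 2^5 = 32 assignments to the other variables satisfy what remains.
With v4 = false, by the same count on the reduced clause set, 1 assignment works.
(One model: v0=T, v1=F, v2=T, v3=F, v4=T, v5=F.)
Total: 5 + 1 = 6.

6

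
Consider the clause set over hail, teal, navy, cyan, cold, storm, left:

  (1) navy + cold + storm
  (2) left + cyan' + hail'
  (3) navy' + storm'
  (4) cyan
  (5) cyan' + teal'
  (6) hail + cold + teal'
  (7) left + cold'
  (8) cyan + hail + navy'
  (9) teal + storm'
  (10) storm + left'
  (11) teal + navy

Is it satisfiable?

Satisfiable

(cyan) alone gives cyan = 1.
(teal') alone gives teal = 0.
(storm') alone gives storm = 0.
(left') alone gives left = 0.
(hail') alone gives hail = 0.
(cold') alone gives cold = 0.
(navy) alone gives navy = 1.
This assignment satisfies each clause.
A satisfying assignment: hail: 0, teal: 0, navy: 1, cyan: 1, cold: 0, storm: 0, left: 0.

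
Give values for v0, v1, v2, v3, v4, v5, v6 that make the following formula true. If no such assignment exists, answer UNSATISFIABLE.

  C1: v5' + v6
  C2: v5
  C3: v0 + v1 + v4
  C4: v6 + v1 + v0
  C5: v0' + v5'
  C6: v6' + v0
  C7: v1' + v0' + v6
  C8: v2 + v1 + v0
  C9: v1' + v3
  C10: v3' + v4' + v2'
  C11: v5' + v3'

UNSATISFIABLE

From the singleton clause (v5), v5 = 1.
From the singleton clause (v6), v6 = 1.
From the singleton clause (v0'), v0 = 0.
That conflicts with the unit clause (v0).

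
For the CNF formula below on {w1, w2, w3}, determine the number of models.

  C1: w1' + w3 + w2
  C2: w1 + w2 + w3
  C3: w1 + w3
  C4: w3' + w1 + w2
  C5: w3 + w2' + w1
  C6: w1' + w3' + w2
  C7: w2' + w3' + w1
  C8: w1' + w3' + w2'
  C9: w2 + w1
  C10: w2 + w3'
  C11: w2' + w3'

There are 2^3 = 8 truth assignments over (w1, w2, w3).
Check each against the 11 clauses (columns in the order w1, w2, w3):
  F F F  ✗ fails (w1 + w2 + w3)
  F F T  ✗ fails (w3' + w1 + w2)
  F T F  ✗ fails (w1 + w3)
  F T T  ✗ fails (w2' + w3' + w1)
  T F F  ✗ fails (w1' + w3 + w2)
  T F T  ✗ fails (w1' + w3' + w2)
  T T F  ✓ satisfies all
  T T T  ✗ fails (w1' + w3' + w2')
1 of the 8 rows is a model.

1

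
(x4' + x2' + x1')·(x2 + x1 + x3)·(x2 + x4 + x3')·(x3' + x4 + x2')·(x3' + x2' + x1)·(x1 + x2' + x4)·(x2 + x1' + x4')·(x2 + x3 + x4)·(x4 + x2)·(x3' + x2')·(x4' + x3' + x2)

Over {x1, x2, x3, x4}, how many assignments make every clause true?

There are 2^4 = 16 truth assignments over (x1, x2, x3, x4).
Check each against the 11 clauses (columns in the order x1, x2, x3, x4):
  F F F F  ✗ fails (x2 + x1 + x3)
  F F F T  ✗ fails (x2 + x1 + x3)
  F F T F  ✗ fails (x2 + x4 + x3')
  F F T T  ✗ fails (x4' + x3' + x2)
  F T F F  ✗ fails (x1 + x2' + x4)
  F T F T  ✓ satisfies all
  F T T F  ✗ fails (x3' + x4 + x2')
  F T T T  ✗ fails (x3' + x2' + x1)
  T F F F  ✗ fails (x2 + x3 + x4)
  T F F T  ✗ fails (x2 + x1' + x4')
  T F T F  ✗ fails (x2 + x4 + x3')
  T F T T  ✗ fails (x2 + x1' + x4')
  T T F F  ✓ satisfies all
  T T F T  ✗ fails (x4' + x2' + x1')
  T T T F  ✗ fails (x3' + x4 + x2')
  T T T T  ✗ fails (x4' + x2' + x1')
2 of the 16 rows are models.

2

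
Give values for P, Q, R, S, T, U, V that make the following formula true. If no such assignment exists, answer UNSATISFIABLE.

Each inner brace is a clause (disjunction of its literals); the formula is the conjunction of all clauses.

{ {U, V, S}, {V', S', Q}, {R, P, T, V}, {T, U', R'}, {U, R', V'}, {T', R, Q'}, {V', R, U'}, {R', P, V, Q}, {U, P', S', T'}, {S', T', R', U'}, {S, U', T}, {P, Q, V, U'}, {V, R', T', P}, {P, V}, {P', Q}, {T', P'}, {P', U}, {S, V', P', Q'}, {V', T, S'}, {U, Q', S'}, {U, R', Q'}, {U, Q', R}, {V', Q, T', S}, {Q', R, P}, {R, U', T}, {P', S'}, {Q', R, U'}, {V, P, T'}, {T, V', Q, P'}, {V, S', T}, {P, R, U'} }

P=0; Q=1; R=1; S=0; T=1; U=1; V=1

Branch on P: set P = 0.
The clause (V) is unit, so V = 1.
Branch on S: set S = 0.
Branch on U: set U = 1.
The clause (R) is unit, so R = 1.
The clause (T) is unit, so T = 1.
The clause (Q) is unit, so Q = 1.
This assignment satisfies each clause.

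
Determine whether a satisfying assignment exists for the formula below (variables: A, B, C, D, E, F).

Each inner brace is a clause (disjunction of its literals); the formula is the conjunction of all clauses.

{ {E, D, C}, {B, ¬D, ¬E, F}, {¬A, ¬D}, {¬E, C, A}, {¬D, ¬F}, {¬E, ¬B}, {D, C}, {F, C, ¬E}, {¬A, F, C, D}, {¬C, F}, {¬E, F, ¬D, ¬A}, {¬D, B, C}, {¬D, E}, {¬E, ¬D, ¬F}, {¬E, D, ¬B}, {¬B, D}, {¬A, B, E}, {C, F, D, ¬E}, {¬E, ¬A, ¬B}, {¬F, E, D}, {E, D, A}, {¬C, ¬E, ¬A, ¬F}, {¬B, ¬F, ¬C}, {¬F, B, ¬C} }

No

Suppose A = False.
Suppose E = False.
(¬D) alone gives D = False.
But (D) is also a unit clause — contradiction.
That branch fails; take E = True instead.
(C) alone gives C = True.
(¬B) alone gives B = False.
(F) alone gives F = True.
But (¬F) is also a unit clause — contradiction.
Both values of E lead to a conflict.
That branch fails; take A = True instead.
(¬D) alone gives D = False.
(C) alone gives C = True.
(F) alone gives F = True.
(¬B) alone gives B = False.
But (B) is also a unit clause — contradiction.
Both values of A lead to a conflict.
No assignment satisfies every clause.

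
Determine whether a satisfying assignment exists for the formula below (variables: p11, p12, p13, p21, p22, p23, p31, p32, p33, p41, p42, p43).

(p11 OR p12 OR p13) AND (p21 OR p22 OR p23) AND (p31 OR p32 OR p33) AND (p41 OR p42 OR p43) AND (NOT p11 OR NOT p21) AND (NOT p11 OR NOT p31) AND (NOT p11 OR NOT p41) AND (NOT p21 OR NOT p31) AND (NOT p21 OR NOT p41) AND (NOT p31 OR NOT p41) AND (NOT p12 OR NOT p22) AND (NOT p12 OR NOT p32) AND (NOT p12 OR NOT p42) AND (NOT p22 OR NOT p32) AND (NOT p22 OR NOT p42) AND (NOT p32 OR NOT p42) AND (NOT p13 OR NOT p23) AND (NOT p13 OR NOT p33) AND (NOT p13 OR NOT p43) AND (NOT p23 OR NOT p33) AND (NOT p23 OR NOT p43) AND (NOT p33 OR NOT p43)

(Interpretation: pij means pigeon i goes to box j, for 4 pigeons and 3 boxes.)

Try p11 = false.
Try p12 = true.
(NOT p22) alone gives p22 = false.
(NOT p32) alone gives p32 = false.
(NOT p42) alone gives p42 = false.
Try p21 = true.
(NOT p31) alone gives p31 = false.
(p33) alone gives p33 = true.
(NOT p41) alone gives p41 = false.
(p43) alone gives p43 = true.
Now (NOT p43) is unsatisfied and unit — conflict.
Undo p21 and try p21 = false.
(p23) alone gives p23 = true.
(NOT p13) alone gives p13 = false.
(NOT p33) alone gives p33 = false.
(p31) alone gives p31 = true.
(NOT p41) alone gives p41 = false.
(p43) alone gives p43 = true.
Now (NOT p43) is unsatisfied and unit — conflict.
Either choice for p21 ends in contradiction.
Undo p12 and try p12 = false.
(p13) alone gives p13 = true.
(NOT p23) alone gives p23 = false.
(NOT p33) alone gives p33 = false.
(NOT p43) alone gives p43 = false.
Try p21 = true.
(NOT p31) alone gives p31 = false.
(p32) alone gives p32 = true.
(NOT p41) alone gives p41 = false.
(p42) alone gives p42 = true.
Now (NOT p42) is unsatisfied and unit — conflict.
Undo p21 and try p21 = false.
(p22) alone gives p22 = true.
(NOT p32) alone gives p32 = false.
(p31) alone gives p31 = true.
(NOT p41) alone gives p41 = false.
(p42) alone gives p42 = true.
Now (NOT p42) is unsatisfied and unit — conflict.
Either choice for p21 ends in contradiction.
Either choice for p12 ends in contradiction.
Undo p11 and try p11 = true.
(NOT p21) alone gives p21 = false.
(NOT p31) alone gives p31 = false.
(NOT p41) alone gives p41 = false.
Try p22 = true.
(NOT p12) alone gives p12 = false.
(NOT p32) alone gives p32 = false.
(p33) alone gives p33 = true.
(NOT p42) alone gives p42 = false.
(p43) alone gives p43 = true.
Now (NOT p43) is unsatisfied and unit — conflict.
Undo p22 and try p22 = false.
(p23) alone gives p23 = true.
(NOT p13) alone gives p13 = false.
(NOT p33) alone gives p33 = false.
(p32) alone gives p32 = true.
(NOT p12) alone gives p12 = false.
(NOT p42) alone gives p42 = false.
(p43) alone gives p43 = true.
Now (NOT p43) is unsatisfied and unit — conflict.
Either choice for p22 ends in contradiction.
Either choice for p11 ends in contradiction.
No assignment satisfies every clause.

Unsatisfiable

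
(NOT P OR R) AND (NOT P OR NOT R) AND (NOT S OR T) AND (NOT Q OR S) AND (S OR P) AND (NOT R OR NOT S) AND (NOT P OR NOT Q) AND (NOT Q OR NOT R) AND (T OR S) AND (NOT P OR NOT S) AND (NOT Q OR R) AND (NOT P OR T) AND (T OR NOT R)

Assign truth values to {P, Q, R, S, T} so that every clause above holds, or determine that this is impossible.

P=false, Q=false, R=false, S=true, T=true

Suppose P = false.
Unit clause (S) forces S = true.
Unit clause (T) forces T = true.
Unit clause (NOT R) forces R = false.
Unit clause (NOT Q) forces Q = false.
This assignment satisfies each clause.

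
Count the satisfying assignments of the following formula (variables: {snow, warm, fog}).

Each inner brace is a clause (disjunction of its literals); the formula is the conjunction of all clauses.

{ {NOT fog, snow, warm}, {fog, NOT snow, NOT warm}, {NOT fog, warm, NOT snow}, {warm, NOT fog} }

5

There are 2^3 = 8 truth assignments over (snow, warm, fog).
Split on warm. With warm = true, the clauses containing warm are satisfied and NOT warm drops from the rest; 3 of the 2^2 = 4 assignments to the other variables satisfy what remains.
With warm = false, by the same count on the reduced clause set, 2 assignments work.
(One model: snow=F, warm=F, fog=F.)
Total: 3 + 2 = 5.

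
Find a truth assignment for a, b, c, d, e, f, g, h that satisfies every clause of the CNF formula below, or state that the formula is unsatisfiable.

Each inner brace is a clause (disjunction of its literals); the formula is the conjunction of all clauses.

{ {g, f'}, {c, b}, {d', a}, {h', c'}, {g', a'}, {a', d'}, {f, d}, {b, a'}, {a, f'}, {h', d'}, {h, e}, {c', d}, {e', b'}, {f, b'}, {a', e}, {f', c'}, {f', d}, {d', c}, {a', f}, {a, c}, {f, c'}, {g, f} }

UNSATISFIABLE

Try g = 1.
(a') alone gives a = 0.
(d') alone gives d = 0.
(f) alone gives f = 1.
That conflicts with the unit clause (f').
So g must be the other value — set g = 0.
(f') alone gives f = 0.
That conflicts with the unit clause (f).
Neither g = 1 nor g = 0 works.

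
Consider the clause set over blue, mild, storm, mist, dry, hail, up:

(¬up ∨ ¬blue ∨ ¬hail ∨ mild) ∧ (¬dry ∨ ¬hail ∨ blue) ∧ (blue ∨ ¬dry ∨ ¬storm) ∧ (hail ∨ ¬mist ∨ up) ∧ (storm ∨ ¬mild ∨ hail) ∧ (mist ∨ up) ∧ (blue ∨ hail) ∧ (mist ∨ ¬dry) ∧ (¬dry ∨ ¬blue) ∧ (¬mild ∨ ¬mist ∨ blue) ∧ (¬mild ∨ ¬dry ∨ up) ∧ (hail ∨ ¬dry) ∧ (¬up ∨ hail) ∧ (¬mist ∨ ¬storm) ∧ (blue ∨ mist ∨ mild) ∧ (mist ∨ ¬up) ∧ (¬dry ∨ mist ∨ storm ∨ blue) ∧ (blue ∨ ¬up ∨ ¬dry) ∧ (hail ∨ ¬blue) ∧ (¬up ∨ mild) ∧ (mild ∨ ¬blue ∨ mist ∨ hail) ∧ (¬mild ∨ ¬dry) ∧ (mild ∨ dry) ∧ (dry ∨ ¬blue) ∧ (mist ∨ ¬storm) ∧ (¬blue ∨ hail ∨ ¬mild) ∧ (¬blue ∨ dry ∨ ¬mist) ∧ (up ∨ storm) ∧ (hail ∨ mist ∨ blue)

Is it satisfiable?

Case mist = True:
Unit clause (¬storm) forces storm = False.
Unit clause (up) forces up = True.
Unit clause (hail) forces hail = True.
Unit clause (mild) forces mild = True.
Unit clause (blue) forces blue = True.
Unit clause (¬dry) forces dry = False.
But (dry) is also a unit clause — contradiction.
So mist must be the other value — set mist = False.
Unit clause (up) forces up = True.
But (¬up) is also a unit clause — contradiction.
Either choice for mist ends in contradiction.
No assignment satisfies every clause.

Unsatisfiable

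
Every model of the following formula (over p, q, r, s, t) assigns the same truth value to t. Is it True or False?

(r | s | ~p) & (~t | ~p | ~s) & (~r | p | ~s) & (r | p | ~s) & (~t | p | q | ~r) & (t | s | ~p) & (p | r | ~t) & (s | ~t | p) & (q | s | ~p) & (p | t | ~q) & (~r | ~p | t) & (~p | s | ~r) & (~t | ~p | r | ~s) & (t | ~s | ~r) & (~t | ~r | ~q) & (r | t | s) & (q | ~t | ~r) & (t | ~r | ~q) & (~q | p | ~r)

False

Suppose t = 1.
Case p = 0:
Unit clause (r) forces r = 1.
Unit clause (~s) forces s = 0.
That conflicts with the unit clause (s).
So p must be the other value — set p = 1.
Unit clause (~s) forces s = 0.
Unit clause (r) forces r = 1.
That conflicts with the unit clause (~r).
Neither p = 1 nor p = 0 works.
So every satisfying assignment has t = False.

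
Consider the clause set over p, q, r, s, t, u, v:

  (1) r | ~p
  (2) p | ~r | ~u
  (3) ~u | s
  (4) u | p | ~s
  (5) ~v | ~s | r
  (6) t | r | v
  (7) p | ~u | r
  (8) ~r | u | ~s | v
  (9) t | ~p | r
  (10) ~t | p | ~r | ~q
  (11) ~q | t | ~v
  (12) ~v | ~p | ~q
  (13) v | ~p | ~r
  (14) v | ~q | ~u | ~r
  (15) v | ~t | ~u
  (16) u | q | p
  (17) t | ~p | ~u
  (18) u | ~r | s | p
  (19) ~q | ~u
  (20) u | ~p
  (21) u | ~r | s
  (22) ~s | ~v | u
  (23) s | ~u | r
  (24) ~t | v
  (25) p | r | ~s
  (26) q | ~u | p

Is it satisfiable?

Yes

Try r = 1.
Try p = 1.
Unit clause (v) forces v = 1.
Unit clause (~q) forces q = 0.
Unit clause (u) forces u = 1.
Unit clause (s) forces s = 1.
Unit clause (t) forces t = 1.
Every clause now holds.
A satisfying assignment: p: 1, q: 0, r: 1, s: 1, t: 1, u: 1, v: 1.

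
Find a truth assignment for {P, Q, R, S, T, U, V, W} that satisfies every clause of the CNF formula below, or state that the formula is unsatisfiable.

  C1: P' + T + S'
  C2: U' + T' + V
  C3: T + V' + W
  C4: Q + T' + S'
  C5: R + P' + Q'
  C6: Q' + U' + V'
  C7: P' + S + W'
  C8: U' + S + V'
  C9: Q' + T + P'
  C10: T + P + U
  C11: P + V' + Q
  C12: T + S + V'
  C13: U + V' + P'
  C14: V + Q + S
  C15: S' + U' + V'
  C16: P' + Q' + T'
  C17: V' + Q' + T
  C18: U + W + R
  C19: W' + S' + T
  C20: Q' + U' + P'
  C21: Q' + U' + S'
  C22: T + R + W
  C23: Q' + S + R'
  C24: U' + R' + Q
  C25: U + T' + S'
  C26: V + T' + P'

P=0, Q=1, R=0, S=0, T=1, U=0, V=1, W=1

Case P = 0:
Case T = 1:
Case U = 0:
Unit clause (S') forces S = 0.
Case V = 1:
Unit clause (Q) forces Q = 1.
Unit clause (R') forces R = 0.
Unit clause (W) forces W = 1.
This assignment satisfies each clause.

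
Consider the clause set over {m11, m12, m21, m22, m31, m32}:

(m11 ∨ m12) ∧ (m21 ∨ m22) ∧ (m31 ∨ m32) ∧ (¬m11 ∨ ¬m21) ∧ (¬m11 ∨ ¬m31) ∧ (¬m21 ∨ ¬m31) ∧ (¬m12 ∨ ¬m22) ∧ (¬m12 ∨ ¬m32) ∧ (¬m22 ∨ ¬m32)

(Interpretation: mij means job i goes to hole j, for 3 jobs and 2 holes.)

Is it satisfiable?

Branch on m11: set m11 = True.
Unit clause (¬m21) forces m21 = False.
Unit clause (m22) forces m22 = True.
Unit clause (¬m31) forces m31 = False.
Unit clause (m32) forces m32 = True.
Now (¬m32) is unsatisfied and unit — conflict.
So m11 must be the other value — set m11 = False.
Unit clause (m12) forces m12 = True.
Unit clause (¬m22) forces m22 = False.
Unit clause (m21) forces m21 = True.
Unit clause (¬m31) forces m31 = False.
Unit clause (m32) forces m32 = True.
Now (¬m32) is unsatisfied and unit — conflict.
Either choice for m11 ends in contradiction.
No assignment satisfies every clause.

Unsatisfiable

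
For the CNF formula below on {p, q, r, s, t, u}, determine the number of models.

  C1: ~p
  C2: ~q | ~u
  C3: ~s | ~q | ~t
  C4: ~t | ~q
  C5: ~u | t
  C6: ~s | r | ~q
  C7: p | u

4

There are 2^6 = 64 truth assignments over (p, q, r, s, t, u).
Split on t. With t = 1, the clauses containing t are satisfied and ~t drops from the rest; 4 of the 2^5 = 32 assignments to the other variables satisfy what remains.
With t = 0, by the same count on the reduced clause set, 0 assignments work.
Total: 4 + 0 = 4.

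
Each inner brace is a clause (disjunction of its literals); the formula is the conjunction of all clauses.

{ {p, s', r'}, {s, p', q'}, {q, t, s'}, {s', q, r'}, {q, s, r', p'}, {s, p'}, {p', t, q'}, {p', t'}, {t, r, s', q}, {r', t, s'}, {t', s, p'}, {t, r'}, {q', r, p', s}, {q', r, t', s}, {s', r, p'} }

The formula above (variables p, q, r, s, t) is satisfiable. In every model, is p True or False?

Suppose p = 1.
Unit clause (s) forces s = 1.
Unit clause (t') forces t = 0.
Unit clause (q) forces q = 1.
Now (q') is unsatisfied and unit — conflict.
So every satisfying assignment has p = False.

False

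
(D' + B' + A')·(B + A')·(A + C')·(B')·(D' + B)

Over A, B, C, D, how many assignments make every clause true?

1

There are 2^4 = 16 truth assignments over (A, B, C, D).
Check each against the 5 clauses (columns in the order A, B, C, D):
  F F F F  ✓ satisfies all
  F F F T  ✗ fails (D' + B)
  F F T F  ✗ fails (A + C')
  F F T T  ✗ fails (A + C')
  F T F F  ✗ fails (B')
  F T F T  ✗ fails (B')
  F T T F  ✗ fails (A + C')
  F T T T  ✗ fails (A + C')
  T F F F  ✗ fails (B + A')
  T F F T  ✗ fails (B + A')
  T F T F  ✗ fails (B + A')
  T F T T  ✗ fails (B + A')
  T T F F  ✗ fails (B')
  T T F T  ✗ fails (D' + B' + A')
  T T T F  ✗ fails (B')
  T T T T  ✗ fails (D' + B' + A')
1 of the 16 rows is a model.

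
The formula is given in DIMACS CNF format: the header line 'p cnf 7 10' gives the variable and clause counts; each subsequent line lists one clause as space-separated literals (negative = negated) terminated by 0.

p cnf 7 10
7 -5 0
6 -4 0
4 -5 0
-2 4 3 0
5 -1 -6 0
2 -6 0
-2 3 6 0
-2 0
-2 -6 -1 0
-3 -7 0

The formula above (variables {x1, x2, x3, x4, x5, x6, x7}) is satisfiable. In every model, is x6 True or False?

False

Suppose x6 = True.
Unit clause (x2) forces x2 = True.
Now (¬x2) is unsatisfied and unit — conflict.
So every satisfying assignment has x6 = False.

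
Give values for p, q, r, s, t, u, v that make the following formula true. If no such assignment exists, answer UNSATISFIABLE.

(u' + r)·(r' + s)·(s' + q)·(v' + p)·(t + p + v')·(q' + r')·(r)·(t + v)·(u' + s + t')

UNSATISFIABLE

The clause (r) is unit, so r = 1.
The clause (s) is unit, so s = 1.
The clause (q) is unit, so q = 1.
But (q') is also a unit clause — contradiction.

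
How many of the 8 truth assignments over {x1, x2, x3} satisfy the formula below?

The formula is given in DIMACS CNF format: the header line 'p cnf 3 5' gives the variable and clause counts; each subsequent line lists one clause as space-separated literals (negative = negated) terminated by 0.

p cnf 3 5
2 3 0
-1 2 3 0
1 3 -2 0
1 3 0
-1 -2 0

3

There are 2^3 = 8 truth assignments over (x1, x2, x3).
Check each against the 5 clauses (columns in the order x1, x2, x3):
  F F F  ✗ fails (x2 ∨ x3)
  F F T  ✓ satisfies all
  F T F  ✗ fails (x1 ∨ x3 ∨ ¬x2)
  F T T  ✓ satisfies all
  T F F  ✗ fails (x2 ∨ x3)
  T F T  ✓ satisfies all
  T T F  ✗ fails (¬x1 ∨ ¬x2)
  T T T  ✗ fails (¬x1 ∨ ¬x2)
3 of the 8 rows are models.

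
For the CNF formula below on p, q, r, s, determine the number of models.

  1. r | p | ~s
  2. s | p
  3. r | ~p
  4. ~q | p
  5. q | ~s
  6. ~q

There are 2^4 = 16 truth assignments over (p, q, r, s).
Split on r. With r = 1, the clauses containing r are satisfied and ~r drops from the rest; 1 of the 2^3 = 8 assignments to the other variables satisfy what remains.
With r = 0, by the same count on the reduced clause set, 0 assignments work.
Total: 1 + 0 = 1.

1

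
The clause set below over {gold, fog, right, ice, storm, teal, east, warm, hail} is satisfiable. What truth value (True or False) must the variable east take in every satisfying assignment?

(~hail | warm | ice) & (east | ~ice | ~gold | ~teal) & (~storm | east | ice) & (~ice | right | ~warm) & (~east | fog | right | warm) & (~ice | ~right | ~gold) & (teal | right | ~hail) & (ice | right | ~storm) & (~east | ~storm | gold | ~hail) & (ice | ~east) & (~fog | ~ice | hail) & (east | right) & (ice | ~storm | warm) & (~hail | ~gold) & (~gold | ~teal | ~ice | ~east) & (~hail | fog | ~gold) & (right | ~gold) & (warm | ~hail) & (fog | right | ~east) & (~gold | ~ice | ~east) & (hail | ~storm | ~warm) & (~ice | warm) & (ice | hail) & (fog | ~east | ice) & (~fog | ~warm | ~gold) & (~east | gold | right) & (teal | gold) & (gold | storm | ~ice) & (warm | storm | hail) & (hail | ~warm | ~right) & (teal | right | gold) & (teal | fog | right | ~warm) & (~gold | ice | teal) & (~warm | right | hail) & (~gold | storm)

Suppose east = 1.
Unit clause (ice) forces ice = 1.
Unit clause (~gold) forces gold = 0.
Unit clause (warm) forces warm = 1.
Unit clause (right) forces right = 1.
Unit clause (teal) forces teal = 1.
Unit clause (storm) forces storm = 1.
Unit clause (~hail) forces hail = 0.
Now (hail) is unsatisfied and unit — conflict.
So every satisfying assignment has east = False.

False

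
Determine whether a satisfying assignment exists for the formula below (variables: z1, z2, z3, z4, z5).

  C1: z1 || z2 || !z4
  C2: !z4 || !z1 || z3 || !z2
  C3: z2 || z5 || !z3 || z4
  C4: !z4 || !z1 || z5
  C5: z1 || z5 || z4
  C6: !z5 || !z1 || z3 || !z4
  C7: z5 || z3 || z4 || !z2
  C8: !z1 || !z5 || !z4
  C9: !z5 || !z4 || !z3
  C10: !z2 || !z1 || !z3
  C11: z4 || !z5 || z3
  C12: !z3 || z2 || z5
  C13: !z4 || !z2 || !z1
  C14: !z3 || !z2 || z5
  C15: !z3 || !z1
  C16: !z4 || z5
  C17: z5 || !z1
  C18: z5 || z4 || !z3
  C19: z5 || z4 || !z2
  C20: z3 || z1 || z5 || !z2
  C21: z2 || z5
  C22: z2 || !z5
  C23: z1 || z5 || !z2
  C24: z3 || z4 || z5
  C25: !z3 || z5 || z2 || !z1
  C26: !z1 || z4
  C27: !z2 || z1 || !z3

Case z3 = false:
Case z4 = true:
The clause (z5) is unit, so z5 = true.
The clause (!z1) is unit, so z1 = false.
The clause (z2) is unit, so z2 = true.
All clauses are satisfied.
A satisfying assignment: z1: false,  z2: true,  z3: false,  z4: true,  z5: true.

Satisfiable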